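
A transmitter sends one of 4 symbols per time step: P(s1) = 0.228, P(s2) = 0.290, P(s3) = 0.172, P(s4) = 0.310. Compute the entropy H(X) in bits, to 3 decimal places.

H = −Σ pᵢ log₂ pᵢ.
−0.228·log₂(0.228) = 0.4863
−0.290·log₂(0.290) = 0.5179
−0.172·log₂(0.172) = 0.4368
−0.310·log₂(0.310) = 0.5238
Sum ≈ 1.9648 → 1.965 bits.

1.965 bits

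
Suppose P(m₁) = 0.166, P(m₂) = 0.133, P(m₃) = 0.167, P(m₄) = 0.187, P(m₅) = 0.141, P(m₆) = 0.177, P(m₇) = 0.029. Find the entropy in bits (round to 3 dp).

2.690 bits

H = −Σ pᵢ log₂ pᵢ.
−0.166·log₂(0.166) = 0.4301
−0.133·log₂(0.133) = 0.3871
−0.167·log₂(0.167) = 0.4312
−0.187·log₂(0.187) = 0.4523
−0.141·log₂(0.141) = 0.3985
−0.177·log₂(0.177) = 0.4422
−0.029·log₂(0.029) = 0.1481
Sum ≈ 2.6895 → 2.690 bits.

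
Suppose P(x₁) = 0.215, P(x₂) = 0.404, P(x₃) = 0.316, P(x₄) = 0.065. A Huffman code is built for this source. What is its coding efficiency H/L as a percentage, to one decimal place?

Entropy H = −Σ p log₂ p ≈ 1.7866 bits.
Huffman merges: 13/200+43/200→7/25; 7/25+79/250→149/250; 101/250+149/250→1. L = 469/250 ≈ 1.8760.
Efficiency = H/L = 1.7866/1.8760 = 95.2%.

95.2%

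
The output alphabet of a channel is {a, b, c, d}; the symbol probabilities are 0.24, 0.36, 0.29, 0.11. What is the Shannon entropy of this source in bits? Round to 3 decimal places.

H = −Σ pᵢ log₂ pᵢ.
−0.24·log₂(0.24) = 0.4941
−0.36·log₂(0.36) = 0.5306
−0.29·log₂(0.29) = 0.5179
−0.11·log₂(0.11) = 0.3503
Sum ≈ 1.8929 → 1.893 bits.

1.893 bits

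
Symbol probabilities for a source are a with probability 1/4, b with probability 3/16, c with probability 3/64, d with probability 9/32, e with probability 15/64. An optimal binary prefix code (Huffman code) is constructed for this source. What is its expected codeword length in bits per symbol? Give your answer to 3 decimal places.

Repeatedly combine the two least-probable nodes; the expected code length is the sum of the merged weights.
merge 3/64 + 3/16 → 15/64
merge 15/64 + 15/64 → 15/32
merge 1/4 + 9/32 → 17/32
merge 15/32 + 17/32 → 1
L = 15/64 + 15/32 + 17/32 + 1 = 143/64 ≈ 2.234 bits/symbol.

2.234 bits/symbol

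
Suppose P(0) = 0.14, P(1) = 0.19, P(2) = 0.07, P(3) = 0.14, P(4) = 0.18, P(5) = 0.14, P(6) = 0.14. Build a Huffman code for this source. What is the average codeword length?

Repeatedly combine the two least-probable nodes; the expected code length is the sum of the merged weights.
merge 7/100 + 7/50 → 21/100
merge 7/50 + 7/50 → 7/25
merge 7/50 + 9/50 → 8/25
merge 19/100 + 21/100 → 2/5
merge 7/25 + 8/25 → 3/5
merge 2/5 + 3/5 → 1
L = 21/100 + 7/25 + 8/25 + 2/5 + 3/5 + 1 = 281/100 = 2.81 bits/symbol.

2.81 bits/symbol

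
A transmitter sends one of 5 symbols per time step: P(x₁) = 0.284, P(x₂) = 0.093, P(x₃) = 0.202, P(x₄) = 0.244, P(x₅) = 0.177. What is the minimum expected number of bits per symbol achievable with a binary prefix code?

2.27 bits/symbol

Repeatedly combine the two least-probable nodes; the expected code length is the sum of the merged weights.
merge 93/1000 + 177/1000 → 27/100
merge 101/500 + 61/250 → 223/500
merge 27/100 + 71/250 → 277/500
merge 223/500 + 277/500 → 1
L = 27/100 + 223/500 + 277/500 + 1 = 227/100 = 2.27 bits/symbol.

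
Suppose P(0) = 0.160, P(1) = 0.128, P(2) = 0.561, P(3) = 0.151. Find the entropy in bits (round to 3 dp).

1.682 bits

H = −Σ pᵢ log₂ pᵢ.
−0.160·log₂(0.160) = 0.4230
−0.128·log₂(0.128) = 0.3796
−0.561·log₂(0.561) = 0.4678
−0.151·log₂(0.151) = 0.4118
Sum ≈ 1.6823 → 1.682 bits.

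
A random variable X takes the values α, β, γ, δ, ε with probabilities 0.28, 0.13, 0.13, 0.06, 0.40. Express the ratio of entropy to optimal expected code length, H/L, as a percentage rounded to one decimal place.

97.2%

Entropy H = −Σ p log₂ p ≈ 2.0518 bits.
Huffman merges: 3/50+13/100→19/100; 13/100+19/100→8/25; 7/25+8/25→3/5; 2/5+3/5→1. L = 211/100 ≈ 2.1100.
Efficiency = H/L = 2.0518/2.1100 = 97.2%.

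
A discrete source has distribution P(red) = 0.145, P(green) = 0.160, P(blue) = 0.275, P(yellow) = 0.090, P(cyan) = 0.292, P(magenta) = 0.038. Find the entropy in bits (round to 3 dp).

H = −Σ pᵢ log₂ pᵢ.
−0.145·log₂(0.145) = 0.4040
−0.160·log₂(0.160) = 0.4230
−0.275·log₂(0.275) = 0.5122
−0.090·log₂(0.090) = 0.3127
−0.292·log₂(0.292) = 0.5186
−0.038·log₂(0.038) = 0.1793
Sum ≈ 2.3497 → 2.350 bits.

2.350 bits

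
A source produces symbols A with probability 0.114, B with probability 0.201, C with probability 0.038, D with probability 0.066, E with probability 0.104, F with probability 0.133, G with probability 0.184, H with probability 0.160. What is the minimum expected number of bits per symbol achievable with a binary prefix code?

2.903 bits/symbol

Repeatedly combine the two least-probable nodes; the expected code length is the sum of the merged weights.
merge 19/500 + 33/500 → 13/125
merge 13/125 + 13/125 → 26/125
merge 57/500 + 133/1000 → 247/1000
merge 4/25 + 23/125 → 43/125
merge 201/1000 + 26/125 → 409/1000
merge 247/1000 + 43/125 → 591/1000
merge 409/1000 + 591/1000 → 1
L = 13/125 + 26/125 + 247/1000 + 43/125 + 409/1000 + 591/1000 + 1 = 2903/1000 = 2.903 bits/symbol.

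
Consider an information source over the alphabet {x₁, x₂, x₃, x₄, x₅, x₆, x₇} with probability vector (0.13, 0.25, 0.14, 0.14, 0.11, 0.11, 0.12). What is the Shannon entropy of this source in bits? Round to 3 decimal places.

H = −Σ pᵢ log₂ pᵢ.
−0.13·log₂(0.13) = 0.3826
−0.25·log₂(0.25) = 0.5000
−0.14·log₂(0.14) = 0.3971
−0.14·log₂(0.14) = 0.3971
−0.11·log₂(0.11) = 0.3503
−0.11·log₂(0.11) = 0.3503
−0.12·log₂(0.12) = 0.3671
Sum ≈ 2.7445 → 2.745 bits.

2.745 bits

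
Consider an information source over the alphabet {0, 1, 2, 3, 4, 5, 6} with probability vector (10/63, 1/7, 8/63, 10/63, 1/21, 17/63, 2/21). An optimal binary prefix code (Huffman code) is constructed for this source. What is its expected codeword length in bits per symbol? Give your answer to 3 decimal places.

2.714 bits/symbol

Repeatedly combine the two least-probable nodes; the expected code length is the sum of the merged weights.
merge 1/21 + 2/21 → 1/7
merge 8/63 + 1/7 → 17/63
merge 1/7 + 10/63 → 19/63
merge 10/63 + 17/63 → 3/7
merge 17/63 + 19/63 → 4/7
merge 3/7 + 4/7 → 1
L = 1/7 + 17/63 + 19/63 + 3/7 + 4/7 + 1 = 19/7 ≈ 2.714 bits/symbol.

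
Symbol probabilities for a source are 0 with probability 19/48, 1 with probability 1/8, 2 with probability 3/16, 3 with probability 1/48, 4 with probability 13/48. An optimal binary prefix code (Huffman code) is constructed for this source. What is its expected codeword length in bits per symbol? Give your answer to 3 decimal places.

Repeatedly combine the two least-probable nodes; the expected code length is the sum of the merged weights.
merge 1/48 + 1/8 → 7/48
merge 7/48 + 3/16 → 1/3
merge 13/48 + 1/3 → 29/48
merge 19/48 + 29/48 → 1
L = 7/48 + 1/3 + 29/48 + 1 = 25/12 ≈ 2.083 bits/symbol.

2.083 bits/symbol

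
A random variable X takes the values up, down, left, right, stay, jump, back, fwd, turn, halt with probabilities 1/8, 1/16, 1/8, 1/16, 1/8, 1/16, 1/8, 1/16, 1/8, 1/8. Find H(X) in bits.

Each probability is a power of 1/2, so log₂(1/p) is an integer.
H = Σ p·log₂(1/p) = 1/8·3 + 1/16·4 + 1/8·3 + 1/16·4 + 1/8·3 + 1/16·4 + 1/8·3 + 1/16·4 + 1/8·3 + 1/8·3 = 3.25 bits.

3.25 bits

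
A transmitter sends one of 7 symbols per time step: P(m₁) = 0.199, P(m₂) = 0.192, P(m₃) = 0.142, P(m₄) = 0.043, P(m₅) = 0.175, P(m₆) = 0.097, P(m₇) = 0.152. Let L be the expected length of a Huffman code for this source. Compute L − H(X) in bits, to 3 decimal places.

0.054 bits

Entropy H = −Σ p log₂ p ≈ 2.6954 bits.
Huffman merges: 43/1000+97/1000→7/50; 7/50+71/500→141/500; 19/125+7/40→327/1000; 24/125+199/1000→391/1000; 141/500+327/1000→609/1000; 391/1000+609/1000→1. L = 2749/1000 ≈ 2.7490.
L − H = 2.7490 − 2.6954 = 0.054 bits.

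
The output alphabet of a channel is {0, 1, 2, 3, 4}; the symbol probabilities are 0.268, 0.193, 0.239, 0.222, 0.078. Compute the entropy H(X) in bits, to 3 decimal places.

2.230 bits

H = −Σ pᵢ log₂ pᵢ.
−0.268·log₂(0.268) = 0.5091
−0.193·log₂(0.193) = 0.4581
−0.239·log₂(0.239) = 0.4935
−0.222·log₂(0.222) = 0.4820
−0.078·log₂(0.078) = 0.2871
Sum ≈ 2.2298 → 2.230 bits.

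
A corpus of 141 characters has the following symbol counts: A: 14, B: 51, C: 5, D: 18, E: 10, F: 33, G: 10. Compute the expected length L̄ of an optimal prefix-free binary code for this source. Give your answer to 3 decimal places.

2.511 bits/symbol

Probabilities are the counts divided by 141.
Repeatedly combine the two least-probable nodes; the expected code length is the sum of the merged weights.
merge 5/141 + 10/141 → 5/47
merge 10/141 + 14/141 → 8/47
merge 5/47 + 6/47 → 11/47
merge 8/47 + 11/47 → 19/47
merge 11/47 + 17/47 → 28/47
merge 19/47 + 28/47 → 1
L = 5/47 + 8/47 + 11/47 + 19/47 + 28/47 + 1 = 118/47 ≈ 2.511 bits/symbol.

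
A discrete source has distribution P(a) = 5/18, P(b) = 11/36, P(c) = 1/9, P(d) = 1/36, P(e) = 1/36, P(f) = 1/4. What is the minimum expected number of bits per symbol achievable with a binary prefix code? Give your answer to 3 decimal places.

2.222 bits/symbol

Repeatedly combine the two least-probable nodes; the expected code length is the sum of the merged weights.
merge 1/36 + 1/36 → 1/18
merge 1/18 + 1/9 → 1/6
merge 1/6 + 1/4 → 5/12
merge 5/18 + 11/36 → 7/12
merge 5/12 + 7/12 → 1
L = 1/18 + 1/6 + 5/12 + 7/12 + 1 = 20/9 ≈ 2.222 bits/symbol.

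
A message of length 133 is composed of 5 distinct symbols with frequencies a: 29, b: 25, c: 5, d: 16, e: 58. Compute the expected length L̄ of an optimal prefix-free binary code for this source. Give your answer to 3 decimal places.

Probabilities are the counts divided by 133.
Repeatedly combine the two least-probable nodes; the expected code length is the sum of the merged weights.
merge 5/133 + 16/133 → 3/19
merge 3/19 + 25/133 → 46/133
merge 29/133 + 46/133 → 75/133
merge 58/133 + 75/133 → 1
L = 3/19 + 46/133 + 75/133 + 1 = 275/133 ≈ 2.068 bits/symbol.

2.068 bits/symbol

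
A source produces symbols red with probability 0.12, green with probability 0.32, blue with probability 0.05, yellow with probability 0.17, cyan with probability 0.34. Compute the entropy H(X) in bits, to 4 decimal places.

2.0730 bits

H = −Σ pᵢ log₂ pᵢ.
−0.12·log₂(0.12) = 0.3671
−0.32·log₂(0.32) = 0.5260
−0.05·log₂(0.05) = 0.2161
−0.17·log₂(0.17) = 0.4346
−0.34·log₂(0.34) = 0.5292
Sum ≈ 2.0730 → 2.0730 bits.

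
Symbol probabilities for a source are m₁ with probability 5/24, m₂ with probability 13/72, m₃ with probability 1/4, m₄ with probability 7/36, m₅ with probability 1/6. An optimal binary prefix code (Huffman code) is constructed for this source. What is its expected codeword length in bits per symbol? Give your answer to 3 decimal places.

Repeatedly combine the two least-probable nodes; the expected code length is the sum of the merged weights.
merge 1/6 + 13/72 → 25/72
merge 7/36 + 5/24 → 29/72
merge 1/4 + 25/72 → 43/72
merge 29/72 + 43/72 → 1
L = 25/72 + 29/72 + 43/72 + 1 = 169/72 ≈ 2.347 bits/symbol.

2.347 bits/symbol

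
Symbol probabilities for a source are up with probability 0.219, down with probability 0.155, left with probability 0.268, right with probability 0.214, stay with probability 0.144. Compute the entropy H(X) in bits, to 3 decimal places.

2.284 bits

H = −Σ pᵢ log₂ pᵢ.
−0.219·log₂(0.219) = 0.4798
−0.155·log₂(0.155) = 0.4169
−0.268·log₂(0.268) = 0.5091
−0.214·log₂(0.214) = 0.4760
−0.144·log₂(0.144) = 0.4026
Sum ≈ 2.2845 → 2.284 bits.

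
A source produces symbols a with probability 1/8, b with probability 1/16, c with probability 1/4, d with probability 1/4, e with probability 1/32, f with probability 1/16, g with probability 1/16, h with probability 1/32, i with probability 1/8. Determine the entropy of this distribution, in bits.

Each probability is a power of 1/2, so log₂(1/p) is an integer.
H = Σ p·log₂(1/p) = 1/8·3 + 1/16·4 + 1/4·2 + 1/4·2 + 1/32·5 + 1/16·4 + 1/16·4 + 1/32·5 + 1/8·3 = 2.8125 bits.

2.8125 bits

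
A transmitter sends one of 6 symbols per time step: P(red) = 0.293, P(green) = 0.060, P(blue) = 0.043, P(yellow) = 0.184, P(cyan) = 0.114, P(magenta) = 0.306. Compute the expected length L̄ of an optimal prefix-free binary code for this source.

Repeatedly combine the two least-probable nodes; the expected code length is the sum of the merged weights.
merge 43/1000 + 3/50 → 103/1000
merge 103/1000 + 57/500 → 217/1000
merge 23/125 + 217/1000 → 401/1000
merge 293/1000 + 153/500 → 599/1000
merge 401/1000 + 599/1000 → 1
L = 103/1000 + 217/1000 + 401/1000 + 599/1000 + 1 = 58/25 = 2.32 bits/symbol.

2.32 bits/symbol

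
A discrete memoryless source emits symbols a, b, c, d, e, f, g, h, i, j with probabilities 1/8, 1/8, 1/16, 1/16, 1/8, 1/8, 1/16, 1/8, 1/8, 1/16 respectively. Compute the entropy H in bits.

3.25 bits

Each probability is a power of 1/2, so log₂(1/p) is an integer.
H = Σ p·log₂(1/p) = 1/8·3 + 1/8·3 + 1/16·4 + 1/16·4 + 1/8·3 + 1/8·3 + 1/16·4 + 1/8·3 + 1/8·3 + 1/16·4 = 3.25 bits.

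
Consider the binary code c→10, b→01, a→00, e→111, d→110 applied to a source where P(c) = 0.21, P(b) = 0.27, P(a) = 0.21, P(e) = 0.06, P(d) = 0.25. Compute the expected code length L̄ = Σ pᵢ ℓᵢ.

2.31 bits/symbol

L̄ = Σ pᵢ·ℓᵢ = 0.21·2 + 0.27·2 + 0.21·2 + 0.06·3 + 0.25·3 = 2.31 bits/symbol.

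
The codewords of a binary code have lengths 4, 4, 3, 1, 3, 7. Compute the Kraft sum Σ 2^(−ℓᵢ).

0.8828125

With common denominator 2^7 = 128: Σ 2^(−ℓᵢ) = 8/128 + 8/128 + 16/128 + 64/128 + 16/128 + 1/128 = 113/128 = 0.8828125.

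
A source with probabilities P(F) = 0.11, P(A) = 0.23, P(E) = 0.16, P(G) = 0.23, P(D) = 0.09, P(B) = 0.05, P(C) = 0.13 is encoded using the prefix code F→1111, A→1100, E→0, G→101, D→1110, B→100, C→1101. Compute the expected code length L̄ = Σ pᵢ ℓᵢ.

L̄ = Σ pᵢ·ℓᵢ = 0.11·4 + 0.23·4 + 0.16·1 + 0.23·3 + 0.09·4 + 0.05·3 + 0.13·4 = 3.24 bits/symbol.

3.24 bits/symbol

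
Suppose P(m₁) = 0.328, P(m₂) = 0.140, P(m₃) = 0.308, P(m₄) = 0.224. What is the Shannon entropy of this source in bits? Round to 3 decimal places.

H = −Σ pᵢ log₂ pᵢ.
−0.328·log₂(0.328) = 0.5275
−0.140·log₂(0.140) = 0.3971
−0.308·log₂(0.308) = 0.5233
−0.224·log₂(0.224) = 0.4835
Sum ≈ 1.9314 → 1.931 bits.

1.931 bits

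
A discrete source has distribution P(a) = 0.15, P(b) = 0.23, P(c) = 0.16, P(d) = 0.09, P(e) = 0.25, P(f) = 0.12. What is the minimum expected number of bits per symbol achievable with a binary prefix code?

2.52 bits/symbol

Repeatedly combine the two least-probable nodes; the expected code length is the sum of the merged weights.
merge 9/100 + 3/25 → 21/100
merge 3/20 + 4/25 → 31/100
merge 21/100 + 23/100 → 11/25
merge 1/4 + 31/100 → 14/25
merge 11/25 + 14/25 → 1
L = 21/100 + 31/100 + 11/25 + 14/25 + 1 = 63/25 = 2.52 bits/symbol.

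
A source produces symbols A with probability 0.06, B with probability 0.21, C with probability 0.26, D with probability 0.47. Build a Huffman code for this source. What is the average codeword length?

1.8 bits/symbol

Repeatedly combine the two least-probable nodes; the expected code length is the sum of the merged weights.
merge 3/50 + 21/100 → 27/100
merge 13/50 + 27/100 → 53/100
merge 47/100 + 53/100 → 1
L = 27/100 + 53/100 + 1 = 9/5 = 1.8 bits/symbol.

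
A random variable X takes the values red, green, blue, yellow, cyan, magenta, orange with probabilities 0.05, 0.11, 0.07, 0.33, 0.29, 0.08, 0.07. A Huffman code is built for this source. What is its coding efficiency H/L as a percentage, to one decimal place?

97.6%

Entropy H = −Σ p log₂ p ≈ 2.4407 bits.
Huffman merges: 1/20+7/100→3/25; 7/100+2/25→3/20; 11/100+3/25→23/100; 3/20+23/100→19/50; 29/100+33/100→31/50; 19/50+31/50→1. L = 5/2 ≈ 2.5000.
Efficiency = H/L = 2.4407/2.5000 = 97.6%.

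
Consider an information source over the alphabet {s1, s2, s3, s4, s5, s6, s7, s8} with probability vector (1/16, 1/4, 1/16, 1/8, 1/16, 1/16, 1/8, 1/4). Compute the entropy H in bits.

Each probability is a power of 1/2, so log₂(1/p) is an integer.
H = Σ p·log₂(1/p) = 1/16·4 + 1/4·2 + 1/16·4 + 1/8·3 + 1/16·4 + 1/16·4 + 1/8·3 + 1/4·2 = 2.75 bits.

2.75 bits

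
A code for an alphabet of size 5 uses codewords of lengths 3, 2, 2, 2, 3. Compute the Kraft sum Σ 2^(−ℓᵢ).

1

With common denominator 2^3 = 8: Σ 2^(−ℓᵢ) = 1/8 + 2/8 + 2/8 + 2/8 + 1/8 = 8/8 = 1.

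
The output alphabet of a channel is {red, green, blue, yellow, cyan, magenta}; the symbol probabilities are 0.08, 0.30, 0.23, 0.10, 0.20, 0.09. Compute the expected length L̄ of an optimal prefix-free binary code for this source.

Repeatedly combine the two least-probable nodes; the expected code length is the sum of the merged weights.
merge 2/25 + 9/100 → 17/100
merge 1/10 + 17/100 → 27/100
merge 1/5 + 23/100 → 43/100
merge 27/100 + 3/10 → 57/100
merge 43/100 + 57/100 → 1
L = 17/100 + 27/100 + 43/100 + 57/100 + 1 = 61/25 = 2.44 bits/symbol.

2.44 bits/symbol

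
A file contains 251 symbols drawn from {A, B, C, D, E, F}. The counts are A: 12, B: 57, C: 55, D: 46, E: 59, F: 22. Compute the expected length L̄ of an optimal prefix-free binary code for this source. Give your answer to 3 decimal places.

Probabilities are the counts divided by 251.
Repeatedly combine the two least-probable nodes; the expected code length is the sum of the merged weights.
merge 12/251 + 22/251 → 34/251
merge 34/251 + 46/251 → 80/251
merge 55/251 + 57/251 → 112/251
merge 59/251 + 80/251 → 139/251
merge 112/251 + 139/251 → 1
L = 34/251 + 80/251 + 112/251 + 139/251 + 1 = 616/251 ≈ 2.454 bits/symbol.

2.454 bits/symbol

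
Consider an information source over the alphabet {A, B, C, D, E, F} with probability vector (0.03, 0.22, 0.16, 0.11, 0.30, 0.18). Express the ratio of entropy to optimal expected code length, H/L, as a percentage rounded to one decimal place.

Entropy H = −Σ p log₂ p ≈ 2.3720 bits.
Huffman merges: 3/100+11/100→7/50; 7/50+4/25→3/10; 9/50+11/50→2/5; 3/10+3/10→3/5; 2/5+3/5→1. L = 61/25 ≈ 2.4400.
Efficiency = H/L = 2.3720/2.4400 = 97.2%.

97.2%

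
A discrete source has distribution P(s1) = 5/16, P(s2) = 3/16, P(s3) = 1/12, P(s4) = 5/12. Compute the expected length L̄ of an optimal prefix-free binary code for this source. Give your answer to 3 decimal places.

Repeatedly combine the two least-probable nodes; the expected code length is the sum of the merged weights.
merge 1/12 + 3/16 → 13/48
merge 13/48 + 5/16 → 7/12
merge 5/12 + 7/12 → 1
L = 13/48 + 7/12 + 1 = 89/48 ≈ 1.854 bits/symbol.

1.854 bits/symbol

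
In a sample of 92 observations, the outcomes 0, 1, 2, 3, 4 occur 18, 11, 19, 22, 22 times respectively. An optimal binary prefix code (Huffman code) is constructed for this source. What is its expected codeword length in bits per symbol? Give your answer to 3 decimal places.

Probabilities are the counts divided by 92.
Repeatedly combine the two least-probable nodes; the expected code length is the sum of the merged weights.
merge 11/92 + 9/46 → 29/92
merge 19/92 + 11/46 → 41/92
merge 11/46 + 29/92 → 51/92
merge 41/92 + 51/92 → 1
L = 29/92 + 41/92 + 51/92 + 1 = 213/92 ≈ 2.315 bits/symbol.

2.315 bits/symbol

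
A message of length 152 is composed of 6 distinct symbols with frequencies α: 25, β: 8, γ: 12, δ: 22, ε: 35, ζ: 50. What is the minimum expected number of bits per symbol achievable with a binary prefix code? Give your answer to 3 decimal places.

Probabilities are the counts divided by 152.
Repeatedly combine the two least-probable nodes; the expected code length is the sum of the merged weights.
merge 1/19 + 3/38 → 5/38
merge 5/38 + 11/76 → 21/76
merge 25/152 + 35/152 → 15/38
merge 21/76 + 25/76 → 23/38
merge 15/38 + 23/38 → 1
L = 5/38 + 21/76 + 15/38 + 23/38 + 1 = 183/76 ≈ 2.408 bits/symbol.

2.408 bits/symbol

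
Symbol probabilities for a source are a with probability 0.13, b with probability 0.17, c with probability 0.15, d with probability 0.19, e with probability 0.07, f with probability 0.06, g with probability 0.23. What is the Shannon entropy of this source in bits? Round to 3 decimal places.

H = −Σ pᵢ log₂ pᵢ.
−0.13·log₂(0.13) = 0.3826
−0.17·log₂(0.17) = 0.4346
−0.15·log₂(0.15) = 0.4105
−0.19·log₂(0.19) = 0.4552
−0.07·log₂(0.07) = 0.2686
−0.06·log₂(0.06) = 0.2435
−0.23·log₂(0.23) = 0.4877
Sum ≈ 2.6828 → 2.683 bits.

2.683 bits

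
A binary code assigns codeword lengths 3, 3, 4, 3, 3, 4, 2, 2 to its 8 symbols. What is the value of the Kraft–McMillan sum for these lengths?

With common denominator 2^4 = 16: Σ 2^(−ℓᵢ) = 2/16 + 2/16 + 1/16 + 2/16 + 2/16 + 1/16 + 4/16 + 4/16 = 18/16 = 1.125.

1.125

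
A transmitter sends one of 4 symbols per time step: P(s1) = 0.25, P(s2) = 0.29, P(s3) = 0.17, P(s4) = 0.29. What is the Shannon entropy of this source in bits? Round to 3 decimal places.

1.970 bits

H = −Σ pᵢ log₂ pᵢ.
−0.25·log₂(0.25) = 0.5000
−0.29·log₂(0.29) = 0.5179
−0.17·log₂(0.17) = 0.4346
−0.29·log₂(0.29) = 0.5179
Sum ≈ 1.9704 → 1.970 bits.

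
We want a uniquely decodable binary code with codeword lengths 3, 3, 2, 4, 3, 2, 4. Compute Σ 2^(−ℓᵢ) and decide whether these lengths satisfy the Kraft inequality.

1; yes

With common denominator 2^4 = 16: Σ 2^(−ℓᵢ) = 2/16 + 2/16 + 4/16 + 1/16 + 2/16 + 4/16 + 1/16 = 16/16 = 1.
Kraft's inequality requires Σ ≤ 1; here Σ = 1 ≤ 1, so such a prefix code exists.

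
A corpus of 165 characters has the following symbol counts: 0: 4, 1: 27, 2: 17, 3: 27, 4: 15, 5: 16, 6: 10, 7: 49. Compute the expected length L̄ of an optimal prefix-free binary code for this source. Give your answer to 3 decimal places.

2.788 bits/symbol

Probabilities are the counts divided by 165.
Repeatedly combine the two least-probable nodes; the expected code length is the sum of the merged weights.
merge 4/165 + 2/33 → 14/165
merge 14/165 + 1/11 → 29/165
merge 16/165 + 17/165 → 1/5
merge 9/55 + 9/55 → 18/55
merge 29/165 + 1/5 → 62/165
merge 49/165 + 18/55 → 103/165
merge 62/165 + 103/165 → 1
L = 14/165 + 29/165 + 1/5 + 18/55 + 62/165 + 103/165 + 1 = 92/33 ≈ 2.788 bits/symbol.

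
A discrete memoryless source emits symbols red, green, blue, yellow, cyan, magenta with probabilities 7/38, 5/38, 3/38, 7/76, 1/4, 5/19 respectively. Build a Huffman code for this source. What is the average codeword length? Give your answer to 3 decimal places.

2.474 bits/symbol

Repeatedly combine the two least-probable nodes; the expected code length is the sum of the merged weights.
merge 3/38 + 7/76 → 13/76
merge 5/38 + 13/76 → 23/76
merge 7/38 + 1/4 → 33/76
merge 5/19 + 23/76 → 43/76
merge 33/76 + 43/76 → 1
L = 13/76 + 23/76 + 33/76 + 43/76 + 1 = 47/19 ≈ 2.474 bits/symbol.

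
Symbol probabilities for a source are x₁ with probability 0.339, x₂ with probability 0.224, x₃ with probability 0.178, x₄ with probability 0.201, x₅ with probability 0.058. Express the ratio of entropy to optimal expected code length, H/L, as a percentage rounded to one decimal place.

Entropy H = −Σ p log₂ p ≈ 2.1593 bits.
Huffman merges: 29/500+89/500→59/250; 201/1000+28/125→17/40; 59/250+339/1000→23/40; 17/40+23/40→1. L = 559/250 ≈ 2.2360.
Efficiency = H/L = 2.1593/2.2360 = 96.6%.

96.6%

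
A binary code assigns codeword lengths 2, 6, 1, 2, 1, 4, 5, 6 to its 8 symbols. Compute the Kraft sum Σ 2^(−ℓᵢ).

1.625

With common denominator 2^6 = 64: Σ 2^(−ℓᵢ) = 16/64 + 1/64 + 32/64 + 16/64 + 32/64 + 4/64 + 2/64 + 1/64 = 104/64 = 1.625.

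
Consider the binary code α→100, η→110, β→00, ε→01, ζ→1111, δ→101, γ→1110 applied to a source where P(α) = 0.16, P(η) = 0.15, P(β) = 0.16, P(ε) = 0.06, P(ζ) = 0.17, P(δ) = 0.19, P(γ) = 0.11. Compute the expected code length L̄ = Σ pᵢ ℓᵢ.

L̄ = Σ pᵢ·ℓᵢ = 0.16·3 + 0.15·3 + 0.16·2 + 0.06·2 + 0.17·4 + 0.19·3 + 0.11·4 = 3.06 bits/symbol.

3.06 bits/symbol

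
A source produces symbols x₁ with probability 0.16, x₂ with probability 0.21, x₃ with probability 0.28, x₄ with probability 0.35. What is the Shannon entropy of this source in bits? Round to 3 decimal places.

1.940 bits

H = −Σ pᵢ log₂ pᵢ.
−0.16·log₂(0.16) = 0.4230
−0.21·log₂(0.21) = 0.4728
−0.28·log₂(0.28) = 0.5142
−0.35·log₂(0.35) = 0.5301
Sum ≈ 1.9402 → 1.940 bits.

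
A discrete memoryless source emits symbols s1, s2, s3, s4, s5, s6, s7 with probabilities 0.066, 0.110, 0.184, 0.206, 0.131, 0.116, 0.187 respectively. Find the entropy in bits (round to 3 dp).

H = −Σ pᵢ log₂ pᵢ.
−0.066·log₂(0.066) = 0.2588
−0.110·log₂(0.110) = 0.3503
−0.184·log₂(0.184) = 0.4494
−0.206·log₂(0.206) = 0.4695
−0.131·log₂(0.131) = 0.3841
−0.116·log₂(0.116) = 0.3605
−0.187·log₂(0.187) = 0.4523
Sum ≈ 2.7250 → 2.725 bits.

2.725 bits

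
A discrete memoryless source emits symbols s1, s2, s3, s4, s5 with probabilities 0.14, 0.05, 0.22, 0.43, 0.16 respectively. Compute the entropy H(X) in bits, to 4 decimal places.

2.0404 bits

H = −Σ pᵢ log₂ pᵢ.
−0.14·log₂(0.14) = 0.3971
−0.05·log₂(0.05) = 0.2161
−0.22·log₂(0.22) = 0.4806
−0.43·log₂(0.43) = 0.5236
−0.16·log₂(0.16) = 0.4230
Sum ≈ 2.0404 → 2.0404 bits.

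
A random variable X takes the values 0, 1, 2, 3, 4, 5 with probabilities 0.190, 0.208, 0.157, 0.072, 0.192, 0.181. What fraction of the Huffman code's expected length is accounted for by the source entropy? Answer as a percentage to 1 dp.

Entropy H = −Σ p log₂ p ≈ 2.5225 bits.
Huffman merges: 9/125+157/1000→229/1000; 181/1000+19/100→371/1000; 24/125+26/125→2/5; 229/1000+371/1000→3/5; 2/5+3/5→1. L = 13/5 ≈ 2.6000.
Efficiency = H/L = 2.5225/2.6000 = 97.0%.

97.0%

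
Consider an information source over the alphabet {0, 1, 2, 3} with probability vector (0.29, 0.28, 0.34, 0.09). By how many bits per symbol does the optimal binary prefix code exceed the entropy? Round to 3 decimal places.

0.126 bits

Entropy H = −Σ p log₂ p ≈ 1.8740 bits.
Huffman merges: 9/100+7/25→37/100; 29/100+17/50→63/100; 37/100+63/100→1. L = 2 ≈ 2.0000.
L − H = 2.0000 − 1.8740 = 0.126 bits.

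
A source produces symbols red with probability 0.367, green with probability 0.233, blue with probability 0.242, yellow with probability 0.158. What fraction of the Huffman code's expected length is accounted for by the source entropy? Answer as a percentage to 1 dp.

Entropy H = −Σ p log₂ p ≈ 1.9364 bits.
Huffman merges: 79/500+233/1000→391/1000; 121/500+367/1000→609/1000; 391/1000+609/1000→1. L = 2 ≈ 2.0000.
Efficiency = H/L = 1.9364/2.0000 = 96.8%.

96.8%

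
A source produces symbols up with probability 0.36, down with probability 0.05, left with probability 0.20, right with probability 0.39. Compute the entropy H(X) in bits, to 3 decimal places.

H = −Σ pᵢ log₂ pᵢ.
−0.36·log₂(0.36) = 0.5306
−0.05·log₂(0.05) = 0.2161
−0.20·log₂(0.20) = 0.4644
−0.39·log₂(0.39) = 0.5298
Sum ≈ 1.7409 → 1.741 bits.

1.741 bits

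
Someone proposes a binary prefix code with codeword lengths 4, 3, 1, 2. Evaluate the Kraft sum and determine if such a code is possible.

0.9375; yes

With common denominator 2^4 = 16: Σ 2^(−ℓᵢ) = 1/16 + 2/16 + 8/16 + 4/16 = 15/16 = 0.9375.
Kraft's inequality requires Σ ≤ 1; here Σ = 0.9375 ≤ 1, so such a prefix code exists.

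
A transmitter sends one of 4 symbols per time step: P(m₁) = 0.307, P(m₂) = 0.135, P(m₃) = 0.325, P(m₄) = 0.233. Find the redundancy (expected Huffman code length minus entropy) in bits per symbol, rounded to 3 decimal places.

0.070 bits

Entropy H = −Σ p log₂ p ≈ 1.9297 bits.
Huffman merges: 27/200+233/1000→46/125; 307/1000+13/40→79/125; 46/125+79/125→1. L = 2 ≈ 2.0000.
L − H = 2.0000 − 1.9297 = 0.070 bits.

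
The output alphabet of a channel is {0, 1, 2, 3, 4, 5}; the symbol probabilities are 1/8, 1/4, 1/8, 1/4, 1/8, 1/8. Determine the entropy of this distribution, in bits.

Each probability is a power of 1/2, so log₂(1/p) is an integer.
H = Σ p·log₂(1/p) = 1/8·3 + 1/4·2 + 1/8·3 + 1/4·2 + 1/8·3 + 1/8·3 = 2.5 bits.

2.5 bits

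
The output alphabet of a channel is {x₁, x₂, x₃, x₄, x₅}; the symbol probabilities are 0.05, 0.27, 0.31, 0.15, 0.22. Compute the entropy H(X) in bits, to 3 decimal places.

2.141 bits

H = −Σ pᵢ log₂ pᵢ.
−0.05·log₂(0.05) = 0.2161
−0.27·log₂(0.27) = 0.5100
−0.31·log₂(0.31) = 0.5238
−0.15·log₂(0.15) = 0.4105
−0.22·log₂(0.22) = 0.4806
Sum ≈ 2.1410 → 2.141 bits.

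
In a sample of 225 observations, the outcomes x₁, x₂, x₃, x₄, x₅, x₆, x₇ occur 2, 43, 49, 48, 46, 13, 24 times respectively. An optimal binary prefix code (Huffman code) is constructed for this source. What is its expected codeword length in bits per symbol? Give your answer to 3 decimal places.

Probabilities are the counts divided by 225.
Repeatedly combine the two least-probable nodes; the expected code length is the sum of the merged weights.
merge 2/225 + 13/225 → 1/15
merge 1/15 + 8/75 → 13/75
merge 13/75 + 43/225 → 82/225
merge 46/225 + 16/75 → 94/225
merge 49/225 + 82/225 → 131/225
merge 94/225 + 131/225 → 1
L = 1/15 + 13/75 + 82/225 + 94/225 + 131/225 + 1 = 586/225 ≈ 2.604 bits/symbol.

2.604 bits/symbol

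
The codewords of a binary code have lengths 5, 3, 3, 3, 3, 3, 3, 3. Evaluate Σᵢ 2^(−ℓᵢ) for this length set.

With common denominator 2^5 = 32: Σ 2^(−ℓᵢ) = 1/32 + 4/32 + 4/32 + 4/32 + 4/32 + 4/32 + 4/32 + 4/32 = 29/32 = 0.90625.

0.90625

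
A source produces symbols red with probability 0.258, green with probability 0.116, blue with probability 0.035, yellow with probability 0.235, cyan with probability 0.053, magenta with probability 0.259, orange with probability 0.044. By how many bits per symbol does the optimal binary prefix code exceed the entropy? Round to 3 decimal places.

0.006 bits

Entropy H = −Σ p log₂ p ≈ 2.4527 bits.
Huffman merges: 7/200+11/250→79/1000; 53/1000+79/1000→33/250; 29/250+33/250→31/125; 47/200+31/125→483/1000; 129/500+259/1000→517/1000; 483/1000+517/1000→1. L = 2459/1000 ≈ 2.4590.
L − H = 2.4590 − 2.4527 = 0.006 bits.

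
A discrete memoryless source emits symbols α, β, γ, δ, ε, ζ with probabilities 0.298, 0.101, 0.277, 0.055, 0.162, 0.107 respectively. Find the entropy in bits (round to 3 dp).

2.368 bits

H = −Σ pᵢ log₂ pᵢ.
−0.298·log₂(0.298) = 0.5205
−0.101·log₂(0.101) = 0.3341
−0.277·log₂(0.277) = 0.5130
−0.055·log₂(0.055) = 0.2301
−0.162·log₂(0.162) = 0.4254
−0.107·log₂(0.107) = 0.3450
Sum ≈ 2.3681 → 2.368 bits.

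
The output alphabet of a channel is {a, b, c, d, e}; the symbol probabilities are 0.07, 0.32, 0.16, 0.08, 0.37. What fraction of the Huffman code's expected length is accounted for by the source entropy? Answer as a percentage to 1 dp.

97.6%

Entropy H = −Σ p log₂ p ≈ 2.0398 bits.
Huffman merges: 7/100+2/25→3/20; 3/20+4/25→31/100; 31/100+8/25→63/100; 37/100+63/100→1. L = 209/100 ≈ 2.0900.
Efficiency = H/L = 2.0398/2.0900 = 97.6%.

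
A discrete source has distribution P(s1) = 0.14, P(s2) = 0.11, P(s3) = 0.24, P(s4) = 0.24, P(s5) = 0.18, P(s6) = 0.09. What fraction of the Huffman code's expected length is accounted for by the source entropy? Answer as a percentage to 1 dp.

99.0%

Entropy H = −Σ p log₂ p ≈ 2.4936 bits.
Huffman merges: 9/100+11/100→1/5; 7/50+9/50→8/25; 1/5+6/25→11/25; 6/25+8/25→14/25; 11/25+14/25→1. L = 63/25 ≈ 2.5200.
Efficiency = H/L = 2.4936/2.5200 = 99.0%.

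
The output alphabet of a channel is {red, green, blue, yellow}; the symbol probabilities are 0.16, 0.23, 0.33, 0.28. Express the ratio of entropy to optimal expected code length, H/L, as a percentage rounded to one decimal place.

97.6%

Entropy H = −Σ p log₂ p ≈ 1.9527 bits.
Huffman merges: 4/25+23/100→39/100; 7/25+33/100→61/100; 39/100+61/100→1. L = 2 ≈ 2.0000.
Efficiency = H/L = 1.9527/2.0000 = 97.6%.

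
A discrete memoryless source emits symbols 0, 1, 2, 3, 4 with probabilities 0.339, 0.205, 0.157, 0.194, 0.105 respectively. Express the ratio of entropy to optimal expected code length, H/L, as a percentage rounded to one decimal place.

98.0%

Entropy H = −Σ p log₂ p ≈ 2.2175 bits.
Huffman merges: 21/200+157/1000→131/500; 97/500+41/200→399/1000; 131/500+339/1000→601/1000; 399/1000+601/1000→1. L = 1131/500 ≈ 2.2620.
Efficiency = H/L = 2.2175/2.2620 = 98.0%.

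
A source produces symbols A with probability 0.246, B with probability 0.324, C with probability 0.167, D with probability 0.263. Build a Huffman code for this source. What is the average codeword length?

2 bits/symbol

Repeatedly combine the two least-probable nodes; the expected code length is the sum of the merged weights.
merge 167/1000 + 123/500 → 413/1000
merge 263/1000 + 81/250 → 587/1000
merge 413/1000 + 587/1000 → 1
L = 413/1000 + 587/1000 + 1 = 2 bits/symbol.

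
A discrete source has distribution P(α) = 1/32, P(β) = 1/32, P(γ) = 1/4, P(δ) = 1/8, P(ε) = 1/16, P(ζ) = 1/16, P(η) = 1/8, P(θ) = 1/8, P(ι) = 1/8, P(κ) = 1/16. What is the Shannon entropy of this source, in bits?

3.0625 bits

Each probability is a power of 1/2, so log₂(1/p) is an integer.
H = Σ p·log₂(1/p) = 1/32·5 + 1/32·5 + 1/4·2 + 1/8·3 + 1/16·4 + 1/16·4 + 1/8·3 + 1/8·3 + 1/8·3 + 1/16·4 = 3.0625 bits.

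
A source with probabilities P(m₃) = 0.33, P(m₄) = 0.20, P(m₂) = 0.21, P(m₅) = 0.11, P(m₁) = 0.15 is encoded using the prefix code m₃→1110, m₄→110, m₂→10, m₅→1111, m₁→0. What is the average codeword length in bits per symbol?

2.93 bits/symbol

L̄ = Σ pᵢ·ℓᵢ = 0.33·4 + 0.20·3 + 0.21·2 + 0.11·4 + 0.15·1 = 2.93 bits/symbol.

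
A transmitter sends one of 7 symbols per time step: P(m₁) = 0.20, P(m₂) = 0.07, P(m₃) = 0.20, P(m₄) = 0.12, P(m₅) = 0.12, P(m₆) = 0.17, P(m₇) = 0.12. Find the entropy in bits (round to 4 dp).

H = −Σ pᵢ log₂ pᵢ.
−0.20·log₂(0.20) = 0.4644
−0.07·log₂(0.07) = 0.2686
−0.20·log₂(0.20) = 0.4644
−0.12·log₂(0.12) = 0.3671
−0.12·log₂(0.12) = 0.3671
−0.17·log₂(0.17) = 0.4346
−0.12·log₂(0.12) = 0.3671
Sum ≈ 2.7331 → 2.7331 bits.

2.7331 bits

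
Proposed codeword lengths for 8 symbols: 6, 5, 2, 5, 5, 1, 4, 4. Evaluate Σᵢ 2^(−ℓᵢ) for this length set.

With common denominator 2^6 = 64: Σ 2^(−ℓᵢ) = 1/64 + 2/64 + 16/64 + 2/64 + 2/64 + 32/64 + 4/64 + 4/64 = 63/64 = 0.984375.

0.984375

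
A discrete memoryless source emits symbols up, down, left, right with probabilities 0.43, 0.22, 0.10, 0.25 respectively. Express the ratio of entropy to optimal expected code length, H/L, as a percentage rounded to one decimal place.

97.2%

Entropy H = −Σ p log₂ p ≈ 1.8363 bits.
Huffman merges: 1/10+11/50→8/25; 1/4+8/25→57/100; 43/100+57/100→1. L = 189/100 ≈ 1.8900.
Efficiency = H/L = 1.8363/1.8900 = 97.2%.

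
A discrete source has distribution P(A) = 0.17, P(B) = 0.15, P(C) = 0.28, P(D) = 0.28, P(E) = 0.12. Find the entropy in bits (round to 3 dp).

H = −Σ pᵢ log₂ pᵢ.
−0.17·log₂(0.17) = 0.4346
−0.15·log₂(0.15) = 0.4105
−0.28·log₂(0.28) = 0.5142
−0.28·log₂(0.28) = 0.5142
−0.12·log₂(0.12) = 0.3671
Sum ≈ 2.2406 → 2.241 bits.

2.241 bits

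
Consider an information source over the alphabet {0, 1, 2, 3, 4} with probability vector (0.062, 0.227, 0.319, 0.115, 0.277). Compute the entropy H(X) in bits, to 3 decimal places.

2.132 bits

H = −Σ pᵢ log₂ pᵢ.
−0.062·log₂(0.062) = 0.2487
−0.227·log₂(0.227) = 0.4856
−0.319·log₂(0.319) = 0.5258
−0.115·log₂(0.115) = 0.3588
−0.277·log₂(0.277) = 0.5130
Sum ≈ 2.1320 → 2.132 bits.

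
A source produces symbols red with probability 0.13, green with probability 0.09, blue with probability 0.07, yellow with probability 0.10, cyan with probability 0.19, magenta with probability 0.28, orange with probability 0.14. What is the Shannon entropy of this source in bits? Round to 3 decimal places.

H = −Σ pᵢ log₂ pᵢ.
−0.13·log₂(0.13) = 0.3826
−0.09·log₂(0.09) = 0.3127
−0.07·log₂(0.07) = 0.2686
−0.10·log₂(0.10) = 0.3322
−0.19·log₂(0.19) = 0.4552
−0.28·log₂(0.28) = 0.5142
−0.14·log₂(0.14) = 0.3971
Sum ≈ 2.6626 → 2.663 bits.

2.663 bits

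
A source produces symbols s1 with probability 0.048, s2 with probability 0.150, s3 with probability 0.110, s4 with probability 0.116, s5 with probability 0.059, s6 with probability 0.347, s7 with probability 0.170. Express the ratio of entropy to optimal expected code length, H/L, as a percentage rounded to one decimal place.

Entropy H = −Σ p log₂ p ≈ 2.5370 bits.
Huffman merges: 6/125+59/1000→107/1000; 107/1000+11/100→217/1000; 29/250+3/20→133/500; 17/100+217/1000→387/1000; 133/500+347/1000→613/1000; 387/1000+613/1000→1. L = 259/100 ≈ 2.5900.
Efficiency = H/L = 2.5370/2.5900 = 98.0%.

98.0%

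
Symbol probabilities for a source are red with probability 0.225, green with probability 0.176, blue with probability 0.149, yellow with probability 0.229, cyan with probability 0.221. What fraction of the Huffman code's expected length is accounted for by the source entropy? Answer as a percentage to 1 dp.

Entropy H = −Σ p log₂ p ≈ 2.3029 bits.
Huffman merges: 149/1000+22/125→13/40; 221/1000+9/40→223/500; 229/1000+13/40→277/500; 223/500+277/500→1. L = 93/40 ≈ 2.3250.
Efficiency = H/L = 2.3029/2.3250 = 99.0%.

99.0%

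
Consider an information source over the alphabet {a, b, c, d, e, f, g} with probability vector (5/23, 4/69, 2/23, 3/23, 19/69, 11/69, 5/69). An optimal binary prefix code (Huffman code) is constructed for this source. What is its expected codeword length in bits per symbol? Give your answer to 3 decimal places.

Repeatedly combine the two least-probable nodes; the expected code length is the sum of the merged weights.
merge 4/69 + 5/69 → 3/23
merge 2/23 + 3/23 → 5/23
merge 3/23 + 11/69 → 20/69
merge 5/23 + 5/23 → 10/23
merge 19/69 + 20/69 → 13/23
merge 10/23 + 13/23 → 1
L = 3/23 + 5/23 + 20/69 + 10/23 + 13/23 + 1 = 182/69 ≈ 2.638 bits/symbol.

2.638 bits/symbol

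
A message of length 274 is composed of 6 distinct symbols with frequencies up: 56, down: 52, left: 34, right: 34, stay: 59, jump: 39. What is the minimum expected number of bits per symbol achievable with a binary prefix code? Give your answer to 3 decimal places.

Probabilities are the counts divided by 274.
Repeatedly combine the two least-probable nodes; the expected code length is the sum of the merged weights.
merge 17/137 + 17/137 → 34/137
merge 39/274 + 26/137 → 91/274
merge 28/137 + 59/274 → 115/274
merge 34/137 + 91/274 → 159/274
merge 115/274 + 159/274 → 1
L = 34/137 + 91/274 + 115/274 + 159/274 + 1 = 707/274 ≈ 2.580 bits/symbol.

2.580 bits/symbol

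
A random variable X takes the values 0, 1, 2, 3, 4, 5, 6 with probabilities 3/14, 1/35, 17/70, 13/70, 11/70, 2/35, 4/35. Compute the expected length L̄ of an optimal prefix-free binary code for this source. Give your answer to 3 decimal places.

2.629 bits/symbol

Repeatedly combine the two least-probable nodes; the expected code length is the sum of the merged weights.
merge 1/35 + 2/35 → 3/35
merge 3/35 + 4/35 → 1/5
merge 11/70 + 13/70 → 12/35
merge 1/5 + 3/14 → 29/70
merge 17/70 + 12/35 → 41/70
merge 29/70 + 41/70 → 1
L = 3/35 + 1/5 + 12/35 + 29/70 + 41/70 + 1 = 92/35 ≈ 2.629 bits/symbol.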